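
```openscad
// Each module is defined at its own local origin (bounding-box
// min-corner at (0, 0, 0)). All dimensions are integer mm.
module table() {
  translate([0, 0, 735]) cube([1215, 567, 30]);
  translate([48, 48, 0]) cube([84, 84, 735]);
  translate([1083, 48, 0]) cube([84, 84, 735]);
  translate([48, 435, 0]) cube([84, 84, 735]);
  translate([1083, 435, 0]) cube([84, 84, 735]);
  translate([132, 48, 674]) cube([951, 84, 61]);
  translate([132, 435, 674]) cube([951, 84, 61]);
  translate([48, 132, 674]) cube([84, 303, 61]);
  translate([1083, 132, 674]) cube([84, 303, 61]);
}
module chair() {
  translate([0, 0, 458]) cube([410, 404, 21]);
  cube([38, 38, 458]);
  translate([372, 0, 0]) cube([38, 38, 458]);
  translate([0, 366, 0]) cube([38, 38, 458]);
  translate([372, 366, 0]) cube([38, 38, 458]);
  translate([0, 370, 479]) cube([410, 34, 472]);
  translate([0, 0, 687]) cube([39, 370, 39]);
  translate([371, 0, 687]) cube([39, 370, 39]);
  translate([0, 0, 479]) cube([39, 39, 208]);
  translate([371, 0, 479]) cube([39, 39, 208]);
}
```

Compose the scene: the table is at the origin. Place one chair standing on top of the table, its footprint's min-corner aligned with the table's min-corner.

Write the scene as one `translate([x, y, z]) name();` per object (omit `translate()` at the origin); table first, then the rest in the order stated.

table();
translate([0, 0, 765]) chair();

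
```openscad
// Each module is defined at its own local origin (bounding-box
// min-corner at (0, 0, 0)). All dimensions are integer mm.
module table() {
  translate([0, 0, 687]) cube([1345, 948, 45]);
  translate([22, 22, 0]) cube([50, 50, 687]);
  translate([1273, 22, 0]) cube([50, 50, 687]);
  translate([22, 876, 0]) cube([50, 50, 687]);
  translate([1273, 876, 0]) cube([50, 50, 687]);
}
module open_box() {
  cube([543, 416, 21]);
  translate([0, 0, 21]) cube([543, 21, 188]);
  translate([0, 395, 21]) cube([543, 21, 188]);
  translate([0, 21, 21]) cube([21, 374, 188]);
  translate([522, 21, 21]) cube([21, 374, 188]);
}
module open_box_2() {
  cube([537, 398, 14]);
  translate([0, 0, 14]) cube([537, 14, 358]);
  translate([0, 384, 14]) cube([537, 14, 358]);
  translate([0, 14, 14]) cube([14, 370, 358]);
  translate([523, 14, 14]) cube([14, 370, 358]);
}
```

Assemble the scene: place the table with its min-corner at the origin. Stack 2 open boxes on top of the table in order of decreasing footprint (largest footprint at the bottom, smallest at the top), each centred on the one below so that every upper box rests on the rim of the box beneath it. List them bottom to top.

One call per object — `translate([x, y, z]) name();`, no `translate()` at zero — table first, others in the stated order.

table();
translate([401, 266, 732]) open_box();
translate([404, 275, 941]) open_box_2();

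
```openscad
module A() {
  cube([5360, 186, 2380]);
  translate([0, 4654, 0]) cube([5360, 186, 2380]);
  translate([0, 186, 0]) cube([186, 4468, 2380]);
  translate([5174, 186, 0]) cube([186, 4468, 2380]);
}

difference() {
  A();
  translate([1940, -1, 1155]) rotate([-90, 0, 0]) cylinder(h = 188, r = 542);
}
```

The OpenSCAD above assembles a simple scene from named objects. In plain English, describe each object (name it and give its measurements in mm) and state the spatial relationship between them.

A is the wall frame of a small rectangular building: four walls, each 2380 mm tall and 186 mm thick, enclosing a footprint 5360 mm (x) by 4840 mm (y) outside-to-outside, with no floor or roof. The front and back walls (the −y and +y sides) span the full width; the two side walls fit between them.

The house frame has a circular hole of radius 542 mm through its front wall, centred at (x = 1940, z = 1155).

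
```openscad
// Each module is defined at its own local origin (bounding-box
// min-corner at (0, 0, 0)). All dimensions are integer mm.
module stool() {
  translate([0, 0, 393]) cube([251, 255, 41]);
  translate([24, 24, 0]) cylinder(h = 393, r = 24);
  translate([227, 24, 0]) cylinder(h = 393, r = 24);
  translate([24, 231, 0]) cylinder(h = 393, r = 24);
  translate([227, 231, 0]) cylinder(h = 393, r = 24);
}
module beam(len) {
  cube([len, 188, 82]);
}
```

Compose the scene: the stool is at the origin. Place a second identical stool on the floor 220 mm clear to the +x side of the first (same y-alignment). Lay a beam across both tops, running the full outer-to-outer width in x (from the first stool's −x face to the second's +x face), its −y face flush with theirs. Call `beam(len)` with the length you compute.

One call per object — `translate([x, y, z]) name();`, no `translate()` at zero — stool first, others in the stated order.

stool();
translate([471, 0, 0]) stool();
translate([0, 0, 434]) beam(722);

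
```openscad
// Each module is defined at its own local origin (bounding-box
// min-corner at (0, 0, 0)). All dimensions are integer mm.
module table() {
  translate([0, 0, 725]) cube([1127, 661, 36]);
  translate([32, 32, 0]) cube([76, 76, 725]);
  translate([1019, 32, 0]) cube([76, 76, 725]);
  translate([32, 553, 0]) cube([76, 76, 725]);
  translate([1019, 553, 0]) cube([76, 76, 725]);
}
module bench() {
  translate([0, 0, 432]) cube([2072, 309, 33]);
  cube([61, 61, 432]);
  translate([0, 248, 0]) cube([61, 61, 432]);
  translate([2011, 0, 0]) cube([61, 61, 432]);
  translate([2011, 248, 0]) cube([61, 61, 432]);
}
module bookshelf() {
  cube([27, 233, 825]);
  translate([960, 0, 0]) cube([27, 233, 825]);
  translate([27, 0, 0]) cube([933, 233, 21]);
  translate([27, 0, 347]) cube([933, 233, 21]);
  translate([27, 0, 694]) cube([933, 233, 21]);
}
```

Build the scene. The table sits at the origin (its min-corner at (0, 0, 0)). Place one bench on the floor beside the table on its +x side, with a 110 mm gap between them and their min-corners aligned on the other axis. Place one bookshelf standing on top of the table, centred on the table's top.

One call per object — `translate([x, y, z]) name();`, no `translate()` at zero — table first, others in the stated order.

table();
translate([1237, 0, 0]) bench();
translate([70, 214, 761]) bookshelf();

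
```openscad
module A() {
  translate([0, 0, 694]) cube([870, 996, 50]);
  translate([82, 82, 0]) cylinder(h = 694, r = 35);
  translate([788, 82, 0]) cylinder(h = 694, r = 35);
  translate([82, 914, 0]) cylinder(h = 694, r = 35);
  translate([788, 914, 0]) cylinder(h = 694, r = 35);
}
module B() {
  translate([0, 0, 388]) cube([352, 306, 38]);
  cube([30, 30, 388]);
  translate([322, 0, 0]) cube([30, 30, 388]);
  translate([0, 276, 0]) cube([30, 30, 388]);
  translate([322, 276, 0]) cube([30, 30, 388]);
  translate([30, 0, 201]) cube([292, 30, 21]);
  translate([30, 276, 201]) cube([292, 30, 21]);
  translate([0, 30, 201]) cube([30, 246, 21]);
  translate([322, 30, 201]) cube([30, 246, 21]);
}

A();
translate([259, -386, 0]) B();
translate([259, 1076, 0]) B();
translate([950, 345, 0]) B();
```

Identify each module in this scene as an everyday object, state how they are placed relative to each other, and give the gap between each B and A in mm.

A is a table. B is a stool. Three stools sit around the table at the −y, +y, +x sides. The gap between each stool and the table is 80 mm.

Each stool's nearest face is 80 mm from the table's bounding box.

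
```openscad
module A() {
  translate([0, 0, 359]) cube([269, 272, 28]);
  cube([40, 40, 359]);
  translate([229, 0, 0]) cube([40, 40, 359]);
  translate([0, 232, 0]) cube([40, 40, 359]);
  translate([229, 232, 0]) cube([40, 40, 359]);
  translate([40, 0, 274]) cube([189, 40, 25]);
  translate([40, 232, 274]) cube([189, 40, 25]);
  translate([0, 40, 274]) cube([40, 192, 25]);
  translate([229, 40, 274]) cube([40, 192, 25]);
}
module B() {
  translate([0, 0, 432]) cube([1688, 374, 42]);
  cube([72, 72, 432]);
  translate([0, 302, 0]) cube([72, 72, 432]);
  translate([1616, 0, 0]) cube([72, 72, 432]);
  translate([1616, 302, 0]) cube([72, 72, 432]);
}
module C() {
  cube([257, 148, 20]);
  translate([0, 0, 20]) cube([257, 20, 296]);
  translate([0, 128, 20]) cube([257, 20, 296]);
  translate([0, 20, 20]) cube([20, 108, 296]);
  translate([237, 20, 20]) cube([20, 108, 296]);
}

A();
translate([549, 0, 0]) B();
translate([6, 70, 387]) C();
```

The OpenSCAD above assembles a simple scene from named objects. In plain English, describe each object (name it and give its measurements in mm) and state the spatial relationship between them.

A is a four-legged stool. The seat is a 269×272×28 mm slab whose top surface is at z = 387 mm; four square legs, each 40×40 mm in cross-section, run from the floor (z = 0) to the underside of the seat, each flush with a corner of the seat. Four stretchers, 40 mm wide and 25 mm tall, connect adjacent legs with their undersides at z = 274 mm, each running between the inner faces of the legs it joins and aligned with the legs' outer faces on the other axis.

B is a long wooden bench with a 1688 mm (x) × 374 mm (y) seat, 42 mm thick, its top surface 474 mm above the floor. Four 72 mm square legs at the seat corners, flush with the edges, run from z = 0 to the seat underside.

C is an open-topped rectangular box: outside dimensions 257×148×316 mm, with a uniform wall and base thickness of 20 mm. The base is a full 257×148 slab on the floor; four walls sit on top of the base. The front and back walls (the −y and +y sides) span the full width; the two side walls fit between them.

The bench is on the floor beside the stool on its +x side. The open box is on top of the stool.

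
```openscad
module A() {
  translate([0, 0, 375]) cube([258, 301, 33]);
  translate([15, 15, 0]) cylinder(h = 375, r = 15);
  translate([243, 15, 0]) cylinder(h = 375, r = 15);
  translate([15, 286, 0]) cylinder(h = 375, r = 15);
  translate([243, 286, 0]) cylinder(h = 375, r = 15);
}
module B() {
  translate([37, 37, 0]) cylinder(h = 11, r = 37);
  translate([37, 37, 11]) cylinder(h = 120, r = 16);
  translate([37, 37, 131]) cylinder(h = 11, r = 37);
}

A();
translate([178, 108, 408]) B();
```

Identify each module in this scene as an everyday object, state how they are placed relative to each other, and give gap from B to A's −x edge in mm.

A is a stool. B is a spool. The spool is on top of the stool. The gap from the spool to the stool's −x edge is 178 mm.

The spool's min-x is at 178; the stool's min-x is 0; gap = 178 mm.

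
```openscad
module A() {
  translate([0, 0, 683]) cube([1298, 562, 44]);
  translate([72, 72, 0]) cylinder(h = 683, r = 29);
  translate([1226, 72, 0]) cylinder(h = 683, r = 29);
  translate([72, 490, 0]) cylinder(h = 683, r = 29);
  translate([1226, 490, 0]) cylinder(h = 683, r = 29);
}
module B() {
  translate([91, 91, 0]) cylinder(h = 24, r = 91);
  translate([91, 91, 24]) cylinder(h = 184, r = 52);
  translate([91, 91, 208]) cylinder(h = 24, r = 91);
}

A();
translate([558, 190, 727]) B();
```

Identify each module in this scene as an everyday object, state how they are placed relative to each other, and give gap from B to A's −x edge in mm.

The spool's min-x is at 558; the table's min-x is 0; gap = 558 mm.

A is a table. B is a spool. The spool is on top of the table, centred. The gap from the spool to the table's −x edge is 558 mm.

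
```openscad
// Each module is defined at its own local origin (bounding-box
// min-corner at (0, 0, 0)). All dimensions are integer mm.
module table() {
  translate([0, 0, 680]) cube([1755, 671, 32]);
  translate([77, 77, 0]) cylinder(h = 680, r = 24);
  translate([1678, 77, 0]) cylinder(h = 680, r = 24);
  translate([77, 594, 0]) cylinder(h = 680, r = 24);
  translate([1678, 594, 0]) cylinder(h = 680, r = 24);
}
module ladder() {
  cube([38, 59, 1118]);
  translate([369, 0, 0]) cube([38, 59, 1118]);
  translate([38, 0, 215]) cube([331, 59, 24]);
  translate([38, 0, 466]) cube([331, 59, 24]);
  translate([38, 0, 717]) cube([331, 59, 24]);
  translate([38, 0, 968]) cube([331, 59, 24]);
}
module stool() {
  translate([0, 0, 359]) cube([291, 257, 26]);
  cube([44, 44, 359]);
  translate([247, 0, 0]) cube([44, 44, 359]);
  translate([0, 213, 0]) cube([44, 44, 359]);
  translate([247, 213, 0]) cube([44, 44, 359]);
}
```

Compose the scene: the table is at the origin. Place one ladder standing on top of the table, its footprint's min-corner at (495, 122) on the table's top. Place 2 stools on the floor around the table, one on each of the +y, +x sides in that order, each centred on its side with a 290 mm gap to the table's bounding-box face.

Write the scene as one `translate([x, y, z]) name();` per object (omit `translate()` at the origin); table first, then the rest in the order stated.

table();
translate([495, 122, 712]) ladder();
translate([732, 961, 0]) stool();
translate([2045, 207, 0]) stool();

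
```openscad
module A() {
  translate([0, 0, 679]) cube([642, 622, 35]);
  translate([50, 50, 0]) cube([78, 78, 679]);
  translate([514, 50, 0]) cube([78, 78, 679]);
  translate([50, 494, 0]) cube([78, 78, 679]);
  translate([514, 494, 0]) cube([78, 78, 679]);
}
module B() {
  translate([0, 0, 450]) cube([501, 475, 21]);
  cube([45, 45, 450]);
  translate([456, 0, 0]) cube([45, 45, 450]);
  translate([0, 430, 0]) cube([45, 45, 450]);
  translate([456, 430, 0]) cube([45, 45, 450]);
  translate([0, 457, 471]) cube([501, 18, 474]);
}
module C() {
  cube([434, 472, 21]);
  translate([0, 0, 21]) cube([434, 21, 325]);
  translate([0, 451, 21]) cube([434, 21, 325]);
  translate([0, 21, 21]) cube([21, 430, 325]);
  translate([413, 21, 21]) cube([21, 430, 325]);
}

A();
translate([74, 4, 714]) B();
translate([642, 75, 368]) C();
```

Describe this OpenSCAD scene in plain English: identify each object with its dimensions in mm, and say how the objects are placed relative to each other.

A is a rectangular dining table. The top is 642×622×35 mm with its upper surface at z = 714 mm. It stands on four 78×78 mm square legs, each inset 50 mm from the nearest pair of top edges, running from the floor to the underside of the top.

B is a chair. The seat is a 501×475×21 mm slab with its top at z = 471 mm, on four 45×45 mm corner legs (flush with the seat edges, standing on z = 0). A flat backrest 18 mm thick, 474 mm tall, spans the full seat width and rises from the seat top along its +y edge, rear face flush with the rear of the seat.

C is an open storage box with external size 434×472×346 mm and wall thickness 21 mm (the base is also 21 mm thick). The base covers the whole footprint; the four walls stand on the base, with the y-facing walls full-width and the x-facing walls fitting between their inner faces.

The chair is on top of the table. The open box is beside the table with their tops flush at z = 714.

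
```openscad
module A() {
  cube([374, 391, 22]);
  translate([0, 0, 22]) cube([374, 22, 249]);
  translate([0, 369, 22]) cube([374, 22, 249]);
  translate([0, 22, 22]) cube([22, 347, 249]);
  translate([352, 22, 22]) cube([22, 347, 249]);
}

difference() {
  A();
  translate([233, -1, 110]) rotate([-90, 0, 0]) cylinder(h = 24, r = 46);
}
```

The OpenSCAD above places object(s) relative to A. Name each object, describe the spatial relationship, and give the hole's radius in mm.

A is an open box. The open box has a circular hole through its front wall. The hole's radius is 46 mm.

The subtracted cylinder has r = 46 mm.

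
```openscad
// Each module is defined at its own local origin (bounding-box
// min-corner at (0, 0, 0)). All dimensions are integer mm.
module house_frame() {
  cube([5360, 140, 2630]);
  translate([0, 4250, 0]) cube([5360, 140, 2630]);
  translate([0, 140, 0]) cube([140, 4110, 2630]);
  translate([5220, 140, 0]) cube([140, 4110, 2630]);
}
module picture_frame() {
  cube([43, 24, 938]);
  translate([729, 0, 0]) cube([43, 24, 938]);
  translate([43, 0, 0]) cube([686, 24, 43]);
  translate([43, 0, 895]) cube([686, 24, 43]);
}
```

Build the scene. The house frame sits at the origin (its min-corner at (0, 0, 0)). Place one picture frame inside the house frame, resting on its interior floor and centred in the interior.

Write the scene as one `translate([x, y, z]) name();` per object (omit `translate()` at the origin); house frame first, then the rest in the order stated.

house_frame();
translate([2294, 2183, 0]) picture_frame();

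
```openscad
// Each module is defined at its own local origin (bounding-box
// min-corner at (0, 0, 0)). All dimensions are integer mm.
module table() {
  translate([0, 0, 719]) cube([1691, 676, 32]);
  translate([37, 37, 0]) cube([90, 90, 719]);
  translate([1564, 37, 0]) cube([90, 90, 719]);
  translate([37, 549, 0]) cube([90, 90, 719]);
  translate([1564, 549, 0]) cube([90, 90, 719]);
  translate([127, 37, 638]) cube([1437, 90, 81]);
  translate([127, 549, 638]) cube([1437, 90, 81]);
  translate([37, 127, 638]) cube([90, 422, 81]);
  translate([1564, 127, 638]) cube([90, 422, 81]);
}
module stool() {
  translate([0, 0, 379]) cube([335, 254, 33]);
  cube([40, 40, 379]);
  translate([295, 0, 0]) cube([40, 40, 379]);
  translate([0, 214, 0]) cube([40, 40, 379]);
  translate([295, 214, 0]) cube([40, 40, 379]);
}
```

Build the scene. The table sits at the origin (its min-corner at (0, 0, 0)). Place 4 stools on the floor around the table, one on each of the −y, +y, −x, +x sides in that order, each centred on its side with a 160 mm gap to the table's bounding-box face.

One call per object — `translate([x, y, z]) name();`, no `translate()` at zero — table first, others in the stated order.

table();
translate([678, -414, 0]) stool();
translate([678, 836, 0]) stool();
translate([-495, 211, 0]) stool();
translate([1851, 211, 0]) stool();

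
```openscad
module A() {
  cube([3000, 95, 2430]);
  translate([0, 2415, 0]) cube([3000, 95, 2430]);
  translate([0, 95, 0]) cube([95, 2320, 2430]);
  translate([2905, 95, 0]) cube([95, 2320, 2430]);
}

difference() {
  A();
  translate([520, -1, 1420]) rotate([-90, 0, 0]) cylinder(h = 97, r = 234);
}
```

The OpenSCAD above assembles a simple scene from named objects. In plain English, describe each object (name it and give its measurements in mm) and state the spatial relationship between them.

A is a box-shaped house frame (walls only): outside footprint 3000×2510 mm, wall height 2430 mm, wall thickness 95 mm. The two y-facing walls run the full x-width; the two x-facing walls fit between the inner faces of the y-facing walls.

The house frame has a circular hole of radius 234 mm through its front wall, centred at (x = 520, z = 1420).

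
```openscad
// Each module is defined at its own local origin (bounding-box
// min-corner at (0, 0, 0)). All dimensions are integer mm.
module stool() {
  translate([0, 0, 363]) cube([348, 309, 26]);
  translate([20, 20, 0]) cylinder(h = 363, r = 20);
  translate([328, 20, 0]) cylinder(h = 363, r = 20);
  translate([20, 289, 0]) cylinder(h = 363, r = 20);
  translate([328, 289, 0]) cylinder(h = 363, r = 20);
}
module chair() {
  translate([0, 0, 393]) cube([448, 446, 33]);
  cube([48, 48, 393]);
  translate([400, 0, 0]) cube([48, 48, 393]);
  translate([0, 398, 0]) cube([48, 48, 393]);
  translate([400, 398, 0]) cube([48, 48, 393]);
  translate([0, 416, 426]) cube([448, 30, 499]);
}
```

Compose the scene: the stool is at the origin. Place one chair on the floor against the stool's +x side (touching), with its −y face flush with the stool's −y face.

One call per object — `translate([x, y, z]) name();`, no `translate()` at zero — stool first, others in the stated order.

stool();
translate([348, 0, 0]) chair();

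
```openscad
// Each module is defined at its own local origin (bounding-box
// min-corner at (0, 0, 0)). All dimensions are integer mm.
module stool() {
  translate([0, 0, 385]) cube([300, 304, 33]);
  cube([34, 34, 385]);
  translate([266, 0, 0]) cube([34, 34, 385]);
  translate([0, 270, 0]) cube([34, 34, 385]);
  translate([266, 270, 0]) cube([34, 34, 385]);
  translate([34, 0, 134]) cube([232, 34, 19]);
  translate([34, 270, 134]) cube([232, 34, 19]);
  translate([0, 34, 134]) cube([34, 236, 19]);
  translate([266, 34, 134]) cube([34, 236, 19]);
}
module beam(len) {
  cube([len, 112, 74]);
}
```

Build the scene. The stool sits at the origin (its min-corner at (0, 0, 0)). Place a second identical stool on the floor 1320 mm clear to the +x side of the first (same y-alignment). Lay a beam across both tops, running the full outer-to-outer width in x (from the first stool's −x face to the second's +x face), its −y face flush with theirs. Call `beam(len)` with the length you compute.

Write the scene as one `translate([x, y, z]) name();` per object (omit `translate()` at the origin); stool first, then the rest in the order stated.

stool();
translate([1620, 0, 0]) stool();
translate([0, 0, 418]) beam(1920);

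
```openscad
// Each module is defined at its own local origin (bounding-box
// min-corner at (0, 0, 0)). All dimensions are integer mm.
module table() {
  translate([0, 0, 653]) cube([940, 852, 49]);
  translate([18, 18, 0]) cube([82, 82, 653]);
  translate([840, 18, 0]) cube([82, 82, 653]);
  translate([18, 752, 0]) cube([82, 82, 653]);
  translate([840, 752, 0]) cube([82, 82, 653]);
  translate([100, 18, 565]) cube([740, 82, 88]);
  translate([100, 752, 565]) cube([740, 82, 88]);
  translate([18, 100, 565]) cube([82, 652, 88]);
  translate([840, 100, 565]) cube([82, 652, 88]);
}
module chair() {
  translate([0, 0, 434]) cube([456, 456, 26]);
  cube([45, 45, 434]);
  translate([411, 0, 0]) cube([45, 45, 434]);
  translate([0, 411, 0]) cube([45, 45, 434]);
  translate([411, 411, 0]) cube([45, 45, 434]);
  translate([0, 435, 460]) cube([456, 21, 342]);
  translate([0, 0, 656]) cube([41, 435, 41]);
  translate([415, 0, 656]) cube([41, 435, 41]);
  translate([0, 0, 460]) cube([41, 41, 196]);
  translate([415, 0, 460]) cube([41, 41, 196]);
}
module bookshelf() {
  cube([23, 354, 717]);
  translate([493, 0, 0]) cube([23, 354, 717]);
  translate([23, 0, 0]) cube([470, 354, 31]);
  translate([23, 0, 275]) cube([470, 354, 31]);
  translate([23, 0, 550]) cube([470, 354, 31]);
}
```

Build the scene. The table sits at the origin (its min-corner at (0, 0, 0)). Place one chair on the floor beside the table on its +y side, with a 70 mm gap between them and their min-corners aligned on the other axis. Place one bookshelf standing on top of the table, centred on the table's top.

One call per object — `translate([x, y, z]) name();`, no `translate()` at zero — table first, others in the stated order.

table();
translate([0, 922, 0]) chair();
translate([212, 249, 702]) bookshelf();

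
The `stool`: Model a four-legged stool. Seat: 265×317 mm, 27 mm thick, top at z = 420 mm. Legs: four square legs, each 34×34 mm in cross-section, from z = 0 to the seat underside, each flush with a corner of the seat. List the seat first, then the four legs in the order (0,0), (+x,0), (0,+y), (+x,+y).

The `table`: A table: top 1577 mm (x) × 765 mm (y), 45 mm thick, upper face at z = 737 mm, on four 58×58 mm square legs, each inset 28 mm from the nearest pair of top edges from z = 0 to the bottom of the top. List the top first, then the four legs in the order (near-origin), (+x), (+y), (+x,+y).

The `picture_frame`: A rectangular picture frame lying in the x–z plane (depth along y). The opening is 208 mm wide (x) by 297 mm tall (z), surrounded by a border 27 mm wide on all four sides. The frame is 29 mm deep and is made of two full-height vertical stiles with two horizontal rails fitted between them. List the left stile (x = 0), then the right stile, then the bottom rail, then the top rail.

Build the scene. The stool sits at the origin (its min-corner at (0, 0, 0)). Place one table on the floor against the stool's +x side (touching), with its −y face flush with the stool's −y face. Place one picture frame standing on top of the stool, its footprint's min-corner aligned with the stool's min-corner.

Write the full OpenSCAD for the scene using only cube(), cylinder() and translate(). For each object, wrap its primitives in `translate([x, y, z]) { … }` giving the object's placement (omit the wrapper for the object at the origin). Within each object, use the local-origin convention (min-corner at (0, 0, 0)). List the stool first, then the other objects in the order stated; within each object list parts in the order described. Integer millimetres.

translate([0, 0, 393]) cube([265, 317, 27]);
cube([34, 34, 393]);
translate([231, 0, 0]) cube([34, 34, 393]);
translate([0, 283, 0]) cube([34, 34, 393]);
translate([231, 283, 0]) cube([34, 34, 393]);
translate([265, 0, 0]) {
  translate([0, 0, 692]) cube([1577, 765, 45]);
  translate([28, 28, 0]) cube([58, 58, 692]);
  translate([1491, 28, 0]) cube([58, 58, 692]);
  translate([28, 679, 0]) cube([58, 58, 692]);
  translate([1491, 679, 0]) cube([58, 58, 692]);
}
translate([0, 0, 420]) {
  cube([27, 29, 351]);
  translate([235, 0, 0]) cube([27, 29, 351]);
  translate([27, 0, 0]) cube([208, 29, 27]);
  translate([27, 0, 324]) cube([208, 29, 27]);
}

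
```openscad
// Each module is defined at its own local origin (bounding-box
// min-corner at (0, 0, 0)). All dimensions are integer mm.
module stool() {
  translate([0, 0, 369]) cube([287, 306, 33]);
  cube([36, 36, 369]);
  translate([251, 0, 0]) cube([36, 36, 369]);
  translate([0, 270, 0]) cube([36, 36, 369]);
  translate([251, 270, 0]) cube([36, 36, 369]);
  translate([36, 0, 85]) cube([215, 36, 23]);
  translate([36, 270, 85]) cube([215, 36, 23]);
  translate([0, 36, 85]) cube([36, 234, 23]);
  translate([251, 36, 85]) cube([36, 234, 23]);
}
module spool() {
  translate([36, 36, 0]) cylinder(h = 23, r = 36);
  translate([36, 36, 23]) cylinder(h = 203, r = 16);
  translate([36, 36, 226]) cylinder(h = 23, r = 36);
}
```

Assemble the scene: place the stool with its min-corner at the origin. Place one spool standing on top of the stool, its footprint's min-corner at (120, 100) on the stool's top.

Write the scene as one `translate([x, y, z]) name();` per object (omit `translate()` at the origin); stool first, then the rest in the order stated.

stool();
translate([120, 100, 402]) spool();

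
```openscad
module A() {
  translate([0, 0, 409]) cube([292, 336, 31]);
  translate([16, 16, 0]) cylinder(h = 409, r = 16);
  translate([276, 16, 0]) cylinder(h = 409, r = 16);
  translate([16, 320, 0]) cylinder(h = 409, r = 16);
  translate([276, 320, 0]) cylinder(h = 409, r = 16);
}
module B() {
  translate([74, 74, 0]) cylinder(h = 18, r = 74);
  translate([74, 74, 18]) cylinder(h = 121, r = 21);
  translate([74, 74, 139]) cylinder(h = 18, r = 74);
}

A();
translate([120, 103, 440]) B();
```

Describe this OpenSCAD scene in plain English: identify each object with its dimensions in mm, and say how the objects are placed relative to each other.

A is a simple wooden stool: a rectangular seat 292 mm (x) by 336 mm (y), 31 mm thick, top face at z = 440 mm, on four round legs, each 32 mm in diameter. The legs rest on z = 0, each leg's axis is inset half a diameter from the nearest pair of seat edges (so the leg's bounding box is flush with the corner).

B is a spool: two coaxial disc flanges of radius 74 mm and thickness 18 mm, joined by a core cylinder of radius 21 mm and height 121 mm. The lower flange rests on z = 0 and the three cylinders share a vertical axis.

The spool is on top of the stool.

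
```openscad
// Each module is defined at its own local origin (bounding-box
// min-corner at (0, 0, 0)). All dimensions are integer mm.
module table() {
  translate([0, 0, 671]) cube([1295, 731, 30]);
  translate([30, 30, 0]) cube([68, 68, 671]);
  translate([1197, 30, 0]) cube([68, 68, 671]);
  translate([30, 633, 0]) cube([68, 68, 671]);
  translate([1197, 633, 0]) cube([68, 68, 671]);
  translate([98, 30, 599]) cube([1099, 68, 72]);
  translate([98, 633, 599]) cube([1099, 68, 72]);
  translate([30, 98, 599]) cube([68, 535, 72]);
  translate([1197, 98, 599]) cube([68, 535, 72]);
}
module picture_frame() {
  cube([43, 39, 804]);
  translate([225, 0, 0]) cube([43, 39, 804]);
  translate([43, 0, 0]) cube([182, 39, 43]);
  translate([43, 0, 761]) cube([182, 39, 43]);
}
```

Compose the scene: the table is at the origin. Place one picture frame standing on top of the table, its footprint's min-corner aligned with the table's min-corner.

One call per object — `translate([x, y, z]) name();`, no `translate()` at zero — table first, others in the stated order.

table();
translate([0, 0, 701]) picture_frame();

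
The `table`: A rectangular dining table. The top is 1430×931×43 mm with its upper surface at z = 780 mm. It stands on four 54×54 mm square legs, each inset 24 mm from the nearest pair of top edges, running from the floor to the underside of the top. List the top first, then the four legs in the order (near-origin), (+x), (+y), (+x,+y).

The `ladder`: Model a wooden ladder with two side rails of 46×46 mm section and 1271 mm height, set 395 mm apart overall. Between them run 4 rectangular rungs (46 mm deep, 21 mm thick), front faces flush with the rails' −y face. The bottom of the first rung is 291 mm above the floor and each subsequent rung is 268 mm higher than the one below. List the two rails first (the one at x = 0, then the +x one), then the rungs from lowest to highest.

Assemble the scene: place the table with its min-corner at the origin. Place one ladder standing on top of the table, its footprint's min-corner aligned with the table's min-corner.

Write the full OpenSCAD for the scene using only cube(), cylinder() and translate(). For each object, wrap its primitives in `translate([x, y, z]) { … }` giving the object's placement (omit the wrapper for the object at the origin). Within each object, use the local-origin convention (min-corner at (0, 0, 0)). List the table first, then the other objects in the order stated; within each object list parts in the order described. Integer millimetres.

translate([0, 0, 737]) cube([1430, 931, 43]);
translate([24, 24, 0]) cube([54, 54, 737]);
translate([1352, 24, 0]) cube([54, 54, 737]);
translate([24, 853, 0]) cube([54, 54, 737]);
translate([1352, 853, 0]) cube([54, 54, 737]);
translate([0, 0, 780]) {
  cube([46, 46, 1271]);
  translate([349, 0, 0]) cube([46, 46, 1271]);
  translate([46, 0, 291]) cube([303, 46, 21]);
  translate([46, 0, 559]) cube([303, 46, 21]);
  translate([46, 0, 827]) cube([303, 46, 21]);
  translate([46, 0, 1095]) cube([303, 46, 21]);
}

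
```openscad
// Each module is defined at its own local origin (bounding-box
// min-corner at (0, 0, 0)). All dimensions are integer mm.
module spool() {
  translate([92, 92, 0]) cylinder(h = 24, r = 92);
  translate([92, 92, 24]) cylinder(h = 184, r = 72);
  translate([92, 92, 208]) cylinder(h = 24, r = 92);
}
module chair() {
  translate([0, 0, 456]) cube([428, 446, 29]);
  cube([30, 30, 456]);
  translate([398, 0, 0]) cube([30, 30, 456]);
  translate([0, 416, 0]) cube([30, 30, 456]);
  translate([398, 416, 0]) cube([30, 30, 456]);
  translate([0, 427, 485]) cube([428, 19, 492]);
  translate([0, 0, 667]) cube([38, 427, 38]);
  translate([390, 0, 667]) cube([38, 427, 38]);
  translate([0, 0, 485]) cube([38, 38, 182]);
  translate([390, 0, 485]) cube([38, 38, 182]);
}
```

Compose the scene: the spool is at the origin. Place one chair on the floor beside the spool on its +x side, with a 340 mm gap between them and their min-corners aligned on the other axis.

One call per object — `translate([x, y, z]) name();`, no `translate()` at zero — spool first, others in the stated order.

spool();
translate([524, 0, 0]) chair();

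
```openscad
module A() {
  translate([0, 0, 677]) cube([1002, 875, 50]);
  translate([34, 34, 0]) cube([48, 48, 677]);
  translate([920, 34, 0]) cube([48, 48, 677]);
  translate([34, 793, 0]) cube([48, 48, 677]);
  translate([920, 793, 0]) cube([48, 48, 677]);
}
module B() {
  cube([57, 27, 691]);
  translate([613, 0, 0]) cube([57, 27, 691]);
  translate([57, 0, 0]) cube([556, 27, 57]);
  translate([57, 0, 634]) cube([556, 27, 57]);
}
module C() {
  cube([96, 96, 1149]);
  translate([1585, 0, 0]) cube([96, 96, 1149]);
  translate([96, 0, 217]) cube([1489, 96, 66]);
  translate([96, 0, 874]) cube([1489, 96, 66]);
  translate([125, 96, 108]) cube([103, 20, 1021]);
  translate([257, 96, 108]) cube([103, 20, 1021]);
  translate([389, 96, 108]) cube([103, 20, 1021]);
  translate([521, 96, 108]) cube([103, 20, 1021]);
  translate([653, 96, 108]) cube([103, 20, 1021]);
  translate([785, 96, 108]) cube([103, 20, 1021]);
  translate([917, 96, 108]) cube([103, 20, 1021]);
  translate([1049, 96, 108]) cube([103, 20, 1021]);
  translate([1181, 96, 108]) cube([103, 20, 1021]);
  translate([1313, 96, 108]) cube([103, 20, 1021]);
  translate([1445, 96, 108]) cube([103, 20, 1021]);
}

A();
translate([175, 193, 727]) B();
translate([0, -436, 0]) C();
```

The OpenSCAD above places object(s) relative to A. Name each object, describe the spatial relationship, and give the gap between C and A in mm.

A is a table. B is a picture frame. C is a fence section. The picture frame is on top of the table. The fence section is on the floor beside the table on its −y side. The gap between the fence section and the table is 320 mm.

The fence section's nearest face is 320 mm from the table's −y face.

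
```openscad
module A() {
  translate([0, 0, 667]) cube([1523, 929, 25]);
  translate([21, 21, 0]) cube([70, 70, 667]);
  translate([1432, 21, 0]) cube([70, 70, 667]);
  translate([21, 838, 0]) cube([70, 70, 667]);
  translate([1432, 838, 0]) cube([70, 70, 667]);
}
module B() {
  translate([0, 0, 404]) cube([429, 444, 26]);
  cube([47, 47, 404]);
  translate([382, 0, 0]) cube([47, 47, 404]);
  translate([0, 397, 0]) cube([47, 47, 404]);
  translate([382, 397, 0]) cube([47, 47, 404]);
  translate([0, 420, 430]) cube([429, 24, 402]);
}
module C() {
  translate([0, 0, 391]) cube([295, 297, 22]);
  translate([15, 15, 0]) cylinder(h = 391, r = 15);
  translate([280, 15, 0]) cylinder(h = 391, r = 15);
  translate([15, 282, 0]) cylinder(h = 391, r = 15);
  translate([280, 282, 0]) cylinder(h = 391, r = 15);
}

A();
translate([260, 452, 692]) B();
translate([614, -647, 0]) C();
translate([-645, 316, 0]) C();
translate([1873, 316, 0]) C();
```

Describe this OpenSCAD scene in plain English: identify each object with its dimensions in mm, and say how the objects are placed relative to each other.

A is a rectangular dining table. The top is 1523×929×25 mm with its upper surface at z = 692 mm. It stands on four 70×70 mm square legs, each inset 21 mm from the nearest pair of top edges, running from the floor to the underside of the top.

B is a chair. The seat is a 429×444×26 mm slab with its top at z = 430 mm, on four 47×47 mm corner legs (flush with the seat edges, standing on z = 0). A flat backrest 24 mm thick, 402 mm tall, spans the full seat width and rises from the seat top along its +y edge, rear face flush with the rear of the seat.

C is a four-legged stool. The seat is a 295×297×22 mm slab whose top surface is at z = 413 mm; four round legs, each 30 mm in diameter, run from the floor (z = 0) to the underside of the seat, each leg's axis is inset half a diameter from the nearest pair of seat edges (so the leg's bounding box is flush with the corner).

The chair is on top of the table. Three stools sit around the table at the −y, −x, +x sides.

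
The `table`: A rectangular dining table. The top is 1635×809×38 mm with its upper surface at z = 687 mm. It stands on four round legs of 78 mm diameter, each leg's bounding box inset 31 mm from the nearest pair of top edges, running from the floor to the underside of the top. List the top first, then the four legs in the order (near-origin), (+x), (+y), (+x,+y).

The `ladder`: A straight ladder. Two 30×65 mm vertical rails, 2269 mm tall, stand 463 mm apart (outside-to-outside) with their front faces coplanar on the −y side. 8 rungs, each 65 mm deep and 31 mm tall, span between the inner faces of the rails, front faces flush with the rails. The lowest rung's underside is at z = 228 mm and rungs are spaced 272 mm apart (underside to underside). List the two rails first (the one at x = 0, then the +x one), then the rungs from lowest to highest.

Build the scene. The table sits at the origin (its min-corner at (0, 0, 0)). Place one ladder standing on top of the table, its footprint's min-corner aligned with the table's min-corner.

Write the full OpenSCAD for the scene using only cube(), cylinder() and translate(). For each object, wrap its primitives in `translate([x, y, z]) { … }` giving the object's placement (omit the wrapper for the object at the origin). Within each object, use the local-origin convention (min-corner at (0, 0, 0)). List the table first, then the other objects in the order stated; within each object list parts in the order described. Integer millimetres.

translate([0, 0, 649]) cube([1635, 809, 38]);
translate([70, 70, 0]) cylinder(h = 649, r = 39);
translate([1565, 70, 0]) cylinder(h = 649, r = 39);
translate([70, 739, 0]) cylinder(h = 649, r = 39);
translate([1565, 739, 0]) cylinder(h = 649, r = 39);
translate([0, 0, 687]) {
  cube([30, 65, 2269]);
  translate([433, 0, 0]) cube([30, 65, 2269]);
  translate([30, 0, 228]) cube([403, 65, 31]);
  translate([30, 0, 500]) cube([403, 65, 31]);
  translate([30, 0, 772]) cube([403, 65, 31]);
  translate([30, 0, 1044]) cube([403, 65, 31]);
  translate([30, 0, 1316]) cube([403, 65, 31]);
  translate([30, 0, 1588]) cube([403, 65, 31]);
  translate([30, 0, 1860]) cube([403, 65, 31]);
  translate([30, 0, 2132]) cube([403, 65, 31]);
}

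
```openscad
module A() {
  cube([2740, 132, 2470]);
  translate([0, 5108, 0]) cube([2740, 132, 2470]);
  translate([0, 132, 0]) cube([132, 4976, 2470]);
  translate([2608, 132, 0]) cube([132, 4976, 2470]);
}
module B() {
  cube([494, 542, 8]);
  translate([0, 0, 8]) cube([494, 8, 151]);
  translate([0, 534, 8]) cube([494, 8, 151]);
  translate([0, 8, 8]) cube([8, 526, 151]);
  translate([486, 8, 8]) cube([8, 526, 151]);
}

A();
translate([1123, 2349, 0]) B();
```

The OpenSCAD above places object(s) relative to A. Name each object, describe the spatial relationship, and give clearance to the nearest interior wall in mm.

A is a house frame. B is an open box. The open box sits inside the house frame, centred. The clearance to the nearest interior wall is 991 mm.

Clearances: x = 991, y = 2217; minimum 991 mm.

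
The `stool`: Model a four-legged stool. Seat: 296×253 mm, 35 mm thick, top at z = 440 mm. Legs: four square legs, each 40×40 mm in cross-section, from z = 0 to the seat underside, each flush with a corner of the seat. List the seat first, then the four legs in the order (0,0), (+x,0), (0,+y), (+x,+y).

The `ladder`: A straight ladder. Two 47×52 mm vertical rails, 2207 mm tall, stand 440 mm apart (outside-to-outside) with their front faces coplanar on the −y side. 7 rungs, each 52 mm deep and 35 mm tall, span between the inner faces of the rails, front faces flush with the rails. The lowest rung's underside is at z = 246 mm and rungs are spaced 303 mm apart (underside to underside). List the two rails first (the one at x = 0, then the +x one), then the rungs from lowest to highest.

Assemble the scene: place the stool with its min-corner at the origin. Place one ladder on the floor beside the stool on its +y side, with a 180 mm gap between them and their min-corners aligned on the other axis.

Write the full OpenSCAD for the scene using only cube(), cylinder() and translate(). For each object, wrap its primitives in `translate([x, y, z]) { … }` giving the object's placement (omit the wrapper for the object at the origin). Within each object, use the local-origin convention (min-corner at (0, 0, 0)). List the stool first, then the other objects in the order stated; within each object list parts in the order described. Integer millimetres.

translate([0, 0, 405]) cube([296, 253, 35]);
cube([40, 40, 405]);
translate([256, 0, 0]) cube([40, 40, 405]);
translate([0, 213, 0]) cube([40, 40, 405]);
translate([256, 213, 0]) cube([40, 40, 405]);
translate([0, 433, 0]) {
  cube([47, 52, 2207]);
  translate([393, 0, 0]) cube([47, 52, 2207]);
  translate([47, 0, 246]) cube([346, 52, 35]);
  translate([47, 0, 549]) cube([346, 52, 35]);
  translate([47, 0, 852]) cube([346, 52, 35]);
  translate([47, 0, 1155]) cube([346, 52, 35]);
  translate([47, 0, 1458]) cube([346, 52, 35]);
  translate([47, 0, 1761]) cube([346, 52, 35]);
  translate([47, 0, 2064]) cube([346, 52, 35]);
}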